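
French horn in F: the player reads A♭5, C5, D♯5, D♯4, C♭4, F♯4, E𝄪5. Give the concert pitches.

Written C4 on the French horn in F sounds as F3, a perfect fifth lower; apply that shift to every note.
Ab5 → Db5
C5 → F4
D#5 → G#4
D#4 → G#3
Cb4 → Fb3
F#4 → B3
E##5 → A##4

Db5 F4 G#4 G#3 Fb3 B3 A##4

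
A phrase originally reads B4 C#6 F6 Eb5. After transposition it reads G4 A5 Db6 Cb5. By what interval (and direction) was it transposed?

down a major third

Take the first pair: B4 → G4. B to G spans 3 letter names, so the interval is some kind of third.
G4 to B4 is 4 semitones, which makes it a major third; the second version is lower, so the direction is down.
Checking another pair — Eb5 → Cb5 — gives the same interval.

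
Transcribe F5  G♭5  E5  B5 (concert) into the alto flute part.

Written C4 sounds as G3 on the alto flute, so concert pitches are written a perfect fourth up.
F5 gives Bb5
Gb5 gives Cb6
E5 gives A5
B5 gives E6

Bb5 Cb6 A5 E6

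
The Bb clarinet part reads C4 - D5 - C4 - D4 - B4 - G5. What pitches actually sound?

Bb3 C5 Bb3 C4 A4 F5

Written C4 on the Bb clarinet sounds as Bb3, a major second lower; apply that shift to every note.
C4 to Bb3
D5 to C5
C4 to Bb3
D4 to C4
B4 to A4
G5 to F5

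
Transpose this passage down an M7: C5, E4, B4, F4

C5: a seventh down reaches D, and 11 semitones makes it Db4.
E4 down a major seventh is F3.
B4 down a major seventh is C4.
F4: a seventh down reaches G, and 11 semitones makes it Gb3.

Db4 F3 C4 Gb3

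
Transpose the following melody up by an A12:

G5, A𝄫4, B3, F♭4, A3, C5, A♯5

D#7 Eb6 F##5 C6 E#5 G#6 E##7

G5 to D#7
Abb4 to Eb6
B3 to F##5
Fb4 to C6
A3 to E#5
C5 to G#6
A#5 to E##7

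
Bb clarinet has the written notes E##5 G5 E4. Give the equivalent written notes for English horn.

A##5 C6 A4

First find concert pitch: the Bb clarinet sounds a major second below written, so E##5 G5 E4 sounds D##5 F5 D4.
Then write for English horn: it sounds a perfect fifth below written, so the part must be a perfect fifth above concert.
D##5 → A##5
F5 → C6
D4 → A4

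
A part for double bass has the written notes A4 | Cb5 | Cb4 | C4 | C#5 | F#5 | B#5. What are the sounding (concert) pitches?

A3 Cb4 Cb3 C3 C#4 F#4 B#4

Written C4 on the double bass sounds as C3, a perfect octave lower; apply that shift to every note.
A4 to A3
Cb5 to Cb4
Cb4 to Cb3
C4 to C3
C#5 to C#4
F#5 to F#4
B#5 to B#4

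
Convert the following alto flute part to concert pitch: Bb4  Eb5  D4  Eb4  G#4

The alto flute sounds a perfect fourth below written, so transpose each written note down a perfect fourth.
Bb4 becomes F4
Eb5 becomes Bb4
D4 becomes A3
Eb4 becomes Bb3
G#4 becomes D#4

F4 Bb4 A3 Bb3 D#4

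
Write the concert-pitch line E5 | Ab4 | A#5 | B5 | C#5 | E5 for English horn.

The English horn sounds a perfect fifth below written, so the written part must be a perfect fifth above concert — transpose each note up.
E5 -> B5
Ab4 -> Eb5
A#5 -> E#6
B5 -> F#6
C#5 -> G#5
E5 -> B5

B5 Eb5 E#6 F#6 G#5 B5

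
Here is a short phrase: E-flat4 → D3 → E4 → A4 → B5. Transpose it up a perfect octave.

Eb4 becomes Eb5
D3 becomes D4
E4 becomes E5
A4 becomes A5
B5 becomes B6

Eb5 D4 E5 A5 B6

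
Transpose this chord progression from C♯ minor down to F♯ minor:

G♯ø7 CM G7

C♯ minor down to F♯ minor is a perfect fifth; each chord root moves by that interval while the quality stays the same.
G♯ø7: root G♯ down a perfect fifth → C#, giving C#ø7.
CM: root C down a perfect fifth → F, giving FM.
G7: root G down a perfect fifth → C, giving C7.

C#ø7 FM C7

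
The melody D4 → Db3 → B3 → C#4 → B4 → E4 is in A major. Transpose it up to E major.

From A up to E is a perfect fifth; apply that to each pitch.
D4 gives A4
Db3 gives Ab3
B3 gives F#4
C#4 gives G#4
B4 gives F#5
E4 gives B4

A4 Ab3 F#4 G#4 F#5 B4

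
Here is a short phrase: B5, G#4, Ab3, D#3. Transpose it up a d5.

B5: a fifth up reaches F, and 6 semitones makes it F6.
G#4 up a diminished fifth is D5.
Ab3 up a diminished fifth is Ebb4.
D#3: a fifth up reaches A, and 6 semitones makes it A3.

F6 D5 Ebb4 A3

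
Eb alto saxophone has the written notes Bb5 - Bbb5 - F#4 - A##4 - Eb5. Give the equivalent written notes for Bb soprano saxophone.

First find concert pitch: the Eb alto saxophone sounds a major sixth below written, so Bb5 Bbb5 F#4 A##4 Eb5 sounds Db5 Dbb5 A3 C##4 Gb4.
Then write for Bb soprano saxophone: it sounds a major second below written, so the part must be a major second above concert.
Db5 → Eb5
Dbb5 → Ebb5
A3 → B3
C##4 → D##4
Gb4 → Ab4

Eb5 Ebb5 B3 D##4 Ab4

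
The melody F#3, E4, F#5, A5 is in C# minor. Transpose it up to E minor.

A3 G4 A5 C6

From C# up to E is a minor third; apply that to each pitch.
F#3 -> A3
E4 -> G4
F#5 -> A5
A5 -> C6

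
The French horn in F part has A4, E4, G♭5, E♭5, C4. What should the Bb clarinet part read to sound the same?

First find concert pitch: the French horn in F sounds a perfect fifth below written, so A4 E4 G♭5 E♭5 C4 sounds D4 A3 Cb5 Ab4 F3.
Then write for Bb clarinet: it sounds a major second below written, so the part must be a major second above concert.
D4 → E4
A3 → B3
Cb5 → Db5
Ab4 → Bb4
F3 → G3

E4 B3 Db5 Bb4 G3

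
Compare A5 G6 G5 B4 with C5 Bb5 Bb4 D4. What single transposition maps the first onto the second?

Take the first pair: A5 → C5. A to C spans 6 letter names, so the interval is some kind of sixth.
C5 to A5 is 9 semitones, which makes it a major sixth; the second version is lower, so the direction is down.
Checking another pair — B4 → D4 — gives the same interval.

down a major sixth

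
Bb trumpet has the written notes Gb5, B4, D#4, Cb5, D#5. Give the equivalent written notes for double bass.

First find concert pitch: the Bb trumpet sounds a major second below written, so Gb5 B4 D#4 Cb5 D#5 sounds Fb5 A4 C#4 Bbb4 C#5.
Then write for double bass: it sounds a perfect octave below written, so the part must be a perfect octave above concert.
Fb5 → Fb6
A4 → A5
C#4 → C#5
Bbb4 → Bbb5
C#5 → C#6

Fb6 A5 C#5 Bbb5 C#6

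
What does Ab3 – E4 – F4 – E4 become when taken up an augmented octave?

Ab3 gives A4
E4 gives E#5
F4 gives F#5
E4 gives E#5

A4 E#5 F#5 E#5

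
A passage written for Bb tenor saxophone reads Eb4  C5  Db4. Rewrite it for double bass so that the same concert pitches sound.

First find concert pitch: the Bb tenor saxophone sounds a major ninth below written, so Eb4 C5 Db4 sounds Db3 Bb3 Cb3.
Then write for double bass: it sounds a perfect octave below written, so the part must be a perfect octave above concert.
Db3 → Db4
Bb3 → Bb4
Cb3 → Cb4

Db4 Bb4 Cb4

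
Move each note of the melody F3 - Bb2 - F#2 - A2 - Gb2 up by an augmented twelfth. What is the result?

An augmented twelfth up from F3 gives C#5.
Bb2: a twelfth up reaches F, and 20 semitones makes it F#4.
F#2: a twelfth up reaches C, and 20 semitones makes it C##4.
A2 up an augmented twelfth is E#4.
Gb2 up an augmented twelfth is D4.

C#5 F#4 C##4 E#4 D4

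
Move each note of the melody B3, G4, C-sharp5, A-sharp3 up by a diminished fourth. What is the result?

Eb4 Cb5 F5 D4

B3 up a diminished fourth is Eb4.
G4 up a diminished fourth is Cb5.
A diminished fourth up from C#5 gives F5.
A#3 up a diminished fourth is D4.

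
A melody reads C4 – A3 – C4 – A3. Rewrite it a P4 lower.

G3 E3 G3 E3

C4: a fourth down reaches G, and 5 semitones makes it G3.
A3: a fourth down reaches E, and 5 semitones makes it E3.
C4 down a perfect fourth is G3.
A3: a fourth down reaches E, and 5 semitones makes it E3.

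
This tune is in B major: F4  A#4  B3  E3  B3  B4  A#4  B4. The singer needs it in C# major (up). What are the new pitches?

G4 B#4 C#4 F#3 C#4 C#5 B#4 C#5

From B up to C# is a major second; apply that to each pitch.
F4 becomes G4
A#4 becomes B#4
B3 becomes C#4
E3 becomes F#3
B3 becomes C#4
B4 becomes C#5
A#4 becomes B#4
B4 becomes C#5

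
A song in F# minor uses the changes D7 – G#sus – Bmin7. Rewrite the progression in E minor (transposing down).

C7 F#sus Amin7

F# minor down to E minor is a major second; each chord root moves by that interval while the quality stays the same.
D7: root D down a major second → C, giving C7.
G#sus: root G# down a major second → F#, giving F#sus.
Bmin7: root B down a major second → A, giving Amin7.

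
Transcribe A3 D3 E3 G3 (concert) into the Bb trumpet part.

B3 E3 F#3 A3

The Bb trumpet sounds a major second below written, so the written part must be a major second above concert — transpose each note up.
A3 to B3
D3 to E3
E3 to F#3
G3 to A3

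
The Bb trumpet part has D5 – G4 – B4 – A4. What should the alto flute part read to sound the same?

First find concert pitch: the Bb trumpet sounds a major second below written, so D5 G4 B4 A4 sounds C5 F4 A4 G4.
Then write for alto flute: it sounds a perfect fourth below written, so the part must be a perfect fourth above concert.
C5 → F5
F4 → Bb4
A4 → D5
G4 → C5

F5 Bb4 D5 C5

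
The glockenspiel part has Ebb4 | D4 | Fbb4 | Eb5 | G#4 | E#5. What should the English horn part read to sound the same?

Bbb6 A6 Cbb7 Bb7 D#7 B#7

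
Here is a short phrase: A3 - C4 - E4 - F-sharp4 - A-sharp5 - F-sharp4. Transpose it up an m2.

A3 gives Bb3
C4 gives Db4
E4 gives F4
F#4 gives G4
A#5 gives B5
F#4 gives G4

Bb3 Db4 F4 G4 B5 G4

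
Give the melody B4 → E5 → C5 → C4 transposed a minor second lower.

A minor second down from B4 gives A#4.
E5 down a minor second is D#5.
A minor second down from C5 gives B4.
A minor second down from C4 gives B3.

A#4 D#5 B4 B3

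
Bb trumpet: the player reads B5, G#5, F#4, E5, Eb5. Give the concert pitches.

The Bb trumpet sounds a major second below written, so transpose each written note down a major second.
B5 becomes A5
G#5 becomes F#5
F#4 becomes E4
E5 becomes D5
Eb5 becomes Db5

A5 F#5 E4 D5 Db5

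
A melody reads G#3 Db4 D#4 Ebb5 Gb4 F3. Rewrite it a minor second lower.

A minor second down from G#3 gives F##3.
Db4 down a minor second is C4.
A minor second down from D#4 gives C##4.
A minor second down from Ebb5 gives Db5.
A minor second down from Gb4 gives F4.
F3 down a minor second is E3.

F##3 C4 C##4 Db5 F4 E3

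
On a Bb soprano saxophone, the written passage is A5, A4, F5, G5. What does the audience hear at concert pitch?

Written C4 on the Bb soprano saxophone sounds as Bb3, a major second lower; apply that shift to every note.
A5 to G5
A4 to G4
F5 to Eb5
G5 to F5

G5 G4 Eb5 F5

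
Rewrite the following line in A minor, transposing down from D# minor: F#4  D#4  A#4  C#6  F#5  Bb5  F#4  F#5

C4 A3 E4 G5 C5 Fb5 C4 C5

D# minor to A minor down is an augmented fourth, so every note moves down by that interval.
F#4 to C4
D#4 to A3
A#4 to E4
C#6 to G5
F#5 to C5
Bb5 to Fb5
F#4 to C4
F#5 to C5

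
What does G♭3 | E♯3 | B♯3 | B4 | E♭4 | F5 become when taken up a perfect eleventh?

Cb5 A#4 E#5 E6 Ab5 Bb6

Gb3: an eleventh up reaches C, and 17 semitones makes it Cb5.
E#3 up a perfect eleventh is A#4.
A perfect eleventh up from B#3 gives E#5.
B4: an eleventh up reaches E, and 17 semitones makes it E6.
Eb4 up a perfect eleventh is Ab5.
F5 up a perfect eleventh is Bb6.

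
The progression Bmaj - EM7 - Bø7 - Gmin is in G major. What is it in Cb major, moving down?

G major down to Cb major is an augmented fifth; each chord root moves by that interval while the quality stays the same.
Bmaj: root B down an augmented fifth → Eb, giving Ebmaj.
EM7: root E down an augmented fifth → Ab, giving AbM7.
Bø7: root B down an augmented fifth → Eb, giving Ebø7.
Gmin: root G down an augmented fifth → Cb, giving Cbmin.

Ebmaj AbM7 Ebø7 Cbmin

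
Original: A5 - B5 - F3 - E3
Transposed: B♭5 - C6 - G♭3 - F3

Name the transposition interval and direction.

up a minor second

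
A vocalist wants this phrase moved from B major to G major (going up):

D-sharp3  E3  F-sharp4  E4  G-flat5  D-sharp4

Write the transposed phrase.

B3 C4 D5 C5 Ebb6 B4

B major to G major up is a minor sixth, so every note moves up by that interval.
D#3 → B3
E3 → C4
F#4 → D5
E4 → C5
Gb5 → Ebb6
D#4 → B4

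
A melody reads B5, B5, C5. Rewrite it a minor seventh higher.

B5 up a minor seventh is A6.
A minor seventh up from B5 gives A6.
A minor seventh up from C5 gives Bb5.

A6 A6 Bb5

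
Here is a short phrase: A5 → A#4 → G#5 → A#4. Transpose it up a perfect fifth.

E6 E#5 D#6 E#5

A5 becomes E6
A#4 becomes E#5
G#5 becomes D#6
A#4 becomes E#5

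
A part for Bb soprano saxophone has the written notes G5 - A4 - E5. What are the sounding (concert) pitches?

The Bb soprano saxophone sounds a major second below written, so transpose each written note down a major second.
G5 becomes F5
A4 becomes G4
E5 becomes D5

F5 G4 D5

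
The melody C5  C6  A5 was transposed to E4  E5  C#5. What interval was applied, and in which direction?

Take the first pair: C5 → E4. C to E spans 6 letter names, so the interval is some kind of sixth.
E4 to C5 is 8 semitones, which makes it a minor sixth; the second version is lower, so the direction is down.
Checking another pair — A5 → C#5 — gives the same interval.

down a minor sixth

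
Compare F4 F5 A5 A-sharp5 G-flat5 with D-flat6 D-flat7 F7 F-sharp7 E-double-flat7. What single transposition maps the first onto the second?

up a minor thirteenth

From F4 to Db6 is 13 letter names — a thirteenth of some quality.
F4 to Db6 is 20 semitones, which makes it a minor thirteenth; the second version is higher, so the direction is up.
Checking another pair — Gb5 → Ebb7 — gives the same interval.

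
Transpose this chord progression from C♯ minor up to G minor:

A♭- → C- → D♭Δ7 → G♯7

C♯ minor up to G minor is a diminished fifth; each chord root moves by that interval while the quality stays the same.
A♭-: root A♭ up a diminished fifth → Ebb, giving Ebb-.
C-: root C up a diminished fifth → Gb, giving Gb-.
D♭Δ7: root D♭ up a diminished fifth → Abb, giving AbbΔ7.
G♯7: root G♯ up a diminished fifth → D, giving D7.

Ebb- Gb- AbbΔ7 D7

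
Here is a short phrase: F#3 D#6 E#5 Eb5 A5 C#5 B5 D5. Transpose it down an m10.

D#2 B#4 C##4 C4 F#4 A#3 G#4 B3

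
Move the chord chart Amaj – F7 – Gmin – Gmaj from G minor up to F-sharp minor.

G minor up to F-sharp minor is a major seventh; each chord root moves by that interval while the quality stays the same.
Amaj: root A up a major seventh → G#, giving G#maj.
F7: root F up a major seventh → E, giving E7.
Gmin: root G up a major seventh → F#, giving F#min.
Gmaj: root G up a major seventh → F#, giving F#maj.

G#maj E7 F#min F#maj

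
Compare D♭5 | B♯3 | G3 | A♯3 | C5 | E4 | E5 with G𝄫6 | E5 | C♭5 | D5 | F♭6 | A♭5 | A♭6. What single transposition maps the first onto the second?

up a diminished eleventh

From Db5 to Gbb6 is 11 letter names — an eleventh of some quality.
Db5 to Gbb6 is 16 semitones, which makes it a diminished eleventh; the second version is higher, so the direction is up.
Checking another pair — E5 → Ab6 — gives the same interval.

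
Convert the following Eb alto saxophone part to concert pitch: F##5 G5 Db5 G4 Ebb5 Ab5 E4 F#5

A#4 Bb4 Fb4 Bb3 Gbb4 Cb5 G3 A4

The Eb alto saxophone sounds a major sixth below written, so transpose each written note down a major sixth.
F##5 becomes A#4
G5 becomes Bb4
Db5 becomes Fb4
G4 becomes Bb3
Ebb5 becomes Gbb4
Ab5 becomes Cb5
E4 becomes G3
F#5 becomes A4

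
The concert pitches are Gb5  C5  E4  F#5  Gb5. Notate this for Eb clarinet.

Eb5 A4 C#4 D#5 Eb5

Written C4 sounds as Eb4 on the Eb clarinet, so concert pitches are written a minor third down.
Gb5 to Eb5
C5 to A4
E4 to C#4
F#5 to D#5
Gb5 to Eb5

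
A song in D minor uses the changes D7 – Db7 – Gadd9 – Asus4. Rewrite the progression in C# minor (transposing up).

C#7 C7 F#add9 G#sus4

D minor up to C# minor is a major seventh; each chord root moves by that interval while the quality stays the same.
D7: root D up a major seventh → C#, giving C#7.
Db7: root Db up a major seventh → C, giving C7.
Gadd9: root G up a major seventh → F#, giving F#add9.
Asus4: root A up a major seventh → G#, giving G#sus4.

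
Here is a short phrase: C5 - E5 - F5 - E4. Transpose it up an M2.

D5 F#5 G5 F#4

C5 to D5
E5 to F#5
F5 to G5
E4 to F#4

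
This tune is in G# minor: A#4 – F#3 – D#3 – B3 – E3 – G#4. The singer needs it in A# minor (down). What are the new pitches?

B#3 G#2 E#2 C#3 F#2 A#3

G# minor to A# minor down is a minor seventh, so every note moves down by that interval.
A#4 gives B#3
F#3 gives G#2
D#3 gives E#2
B3 gives C#3
E3 gives F#2
G#4 gives A#3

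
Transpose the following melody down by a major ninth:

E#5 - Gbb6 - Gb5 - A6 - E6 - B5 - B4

E#5: a ninth down reaches D, and 14 semitones makes it D#4.
Gbb6: a ninth down reaches F, and 14 semitones makes it Fbb5.
A major ninth down from Gb5 gives Fb4.
A6 down a major ninth is G5.
A major ninth down from E6 gives D5.
B5: a ninth down reaches A, and 14 semitones makes it A4.
B4: a ninth down reaches A, and 14 semitones makes it A3.

D#4 Fbb5 Fb4 G5 D5 A4 A3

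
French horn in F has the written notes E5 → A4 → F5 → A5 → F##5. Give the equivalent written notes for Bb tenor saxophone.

First find concert pitch: the French horn in F sounds a perfect fifth below written, so E5 A4 F5 A5 F##5 sounds A4 D4 Bb4 D5 B#4.
Then write for Bb tenor saxophone: it sounds a major ninth below written, so the part must be a major ninth above concert.
A4 → B5
D4 → E5
Bb4 → C6
D5 → E6
B#4 → C##6

B5 E5 C6 E6 C##6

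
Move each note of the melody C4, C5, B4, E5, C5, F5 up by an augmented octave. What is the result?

An augmented octave up from C4 gives C#5.
C5 up an augmented octave is C#6.
An augmented octave up from B4 gives B#5.
E5: an octave up reaches E, and 13 semitones makes it E#6.
C5: an octave up reaches C, and 13 semitones makes it C#6.
An augmented octave up from F5 gives F#6.

C#5 C#6 B#5 E#6 C#6 F#6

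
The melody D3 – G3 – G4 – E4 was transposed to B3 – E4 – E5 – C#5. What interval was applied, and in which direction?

up a major sixth

Take the first pair: D3 → B3. D to B spans 6 letter names, so the interval is some kind of sixth.
D3 to B3 is 9 semitones, which makes it a major sixth; the second version is higher, so the direction is up.
Checking another pair — E4 → C#5 — gives the same interval.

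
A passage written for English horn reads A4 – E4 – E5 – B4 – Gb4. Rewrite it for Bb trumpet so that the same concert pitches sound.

First find concert pitch: the English horn sounds a perfect fifth below written, so A4 E4 E5 B4 Gb4 sounds D4 A3 A4 E4 Cb4.
Then write for Bb trumpet: it sounds a major second below written, so the part must be a major second above concert.
D4 → E4
A3 → B3
A4 → B4
E4 → F#4
Cb4 → Db4

E4 B3 B4 F#4 Db4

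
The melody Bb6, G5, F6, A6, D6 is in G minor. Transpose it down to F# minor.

From G down to F# is a minor second; apply that to each pitch.
Bb6 -> A6
G5 -> F#5
F6 -> E6
A6 -> G#6
D6 -> C#6

A6 F#5 E6 G#6 C#6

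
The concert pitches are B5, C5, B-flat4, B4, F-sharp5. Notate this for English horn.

The English horn sounds a perfect fifth below written, so the written part must be a perfect fifth above concert — transpose each note up.
B5 to F#6
C5 to G5
Bb4 to F5
B4 to F#5
F#5 to C#6

F#6 G5 F5 F#5 C#6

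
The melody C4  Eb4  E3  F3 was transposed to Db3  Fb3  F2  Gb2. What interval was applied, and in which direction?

down a major seventh

Take the first pair: C4 → Db3. C to D spans 7 letter names, so the interval is some kind of seventh.
Db3 to C4 is 11 semitones, which makes it a major seventh; the second version is lower, so the direction is down.
Checking another pair — F3 → Gb2 — gives the same interval.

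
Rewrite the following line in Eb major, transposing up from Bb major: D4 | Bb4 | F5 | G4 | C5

G4 Eb5 Bb5 C5 F5

Bb major to Eb major up is a perfect fourth, so every note moves up by that interval.
D4 -> G4
Bb4 -> Eb5
F5 -> Bb5
G4 -> C5
C5 -> F5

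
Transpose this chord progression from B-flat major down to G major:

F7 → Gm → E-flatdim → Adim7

D7 Em Cdim F#dim7

B-flat major down to G major is a minor third; each chord root moves by that interval while the quality stays the same.
F7: root F down a minor third → D, giving D7.
Gm: root G down a minor third → E, giving Em.
E-flatdim: root E-flat down a minor third → C, giving Cdim.
Adim7: root A down a minor third → F#, giving F#dim7.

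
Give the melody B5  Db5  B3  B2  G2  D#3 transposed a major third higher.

B5 to D#6
Db5 to F5
B3 to D#4
B2 to D#3
G2 to B2
D#3 to F##3

D#6 F5 D#4 D#3 B2 F##3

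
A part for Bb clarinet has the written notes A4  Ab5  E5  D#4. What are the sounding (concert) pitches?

The Bb clarinet sounds a major second below written, so transpose each written note down a major second.
A4 -> G4
Ab5 -> Gb5
E5 -> D5
D#4 -> C#4

G4 Gb5 D5 C#4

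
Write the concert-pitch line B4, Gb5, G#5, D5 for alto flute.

E5 Cb6 C#6 G5

The alto flute sounds a perfect fourth below written, so the written part must be a perfect fourth above concert — transpose each note up.
B4 → E5
Gb5 → Cb6
G#5 → C#6
D5 → G5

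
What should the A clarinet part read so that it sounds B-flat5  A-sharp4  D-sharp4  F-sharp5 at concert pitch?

Db6 C#5 F#4 A5

The A clarinet sounds a minor third below written, so the written part must be a minor third above concert — transpose each note up.
Bb5 -> Db6
A#4 -> C#5
D#4 -> F#4
F#5 -> A5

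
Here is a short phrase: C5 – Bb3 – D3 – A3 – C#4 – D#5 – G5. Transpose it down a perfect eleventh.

C5 becomes G3
Bb3 becomes F2
D3 becomes A1
A3 becomes E2
C#4 becomes G#2
D#5 becomes A#3
G5 becomes D4

G3 F2 A1 E2 G#2 A#3 D4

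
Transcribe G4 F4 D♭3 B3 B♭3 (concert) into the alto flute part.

C5 Bb4 Gb3 E4 Eb4

Written C4 sounds as G3 on the alto flute, so concert pitches are written a perfect fourth up.
G4 to C5
F4 to Bb4
Db3 to Gb3
B3 to E4
Bb3 to Eb4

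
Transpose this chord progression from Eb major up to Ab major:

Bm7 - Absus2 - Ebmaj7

Eb major up to Ab major is a perfect fourth; each chord root moves by that interval while the quality stays the same.
Bm7: root B up a perfect fourth → E, giving Em7.
Absus2: root Ab up a perfect fourth → Db, giving Dbsus2.
Ebmaj7: root Eb up a perfect fourth → Ab, giving Abmaj7.

Em7 Dbsus2 Abmaj7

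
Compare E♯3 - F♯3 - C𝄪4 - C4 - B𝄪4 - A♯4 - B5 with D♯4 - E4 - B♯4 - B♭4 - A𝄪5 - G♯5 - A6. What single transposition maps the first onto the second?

up a minor seventh

From E#3 to D#4 is 7 letter names — a seventh of some quality.
E#3 to D#4 is 10 semitones, which makes it a minor seventh; the second version is higher, so the direction is up.
Checking another pair — B5 → A6 — gives the same interval.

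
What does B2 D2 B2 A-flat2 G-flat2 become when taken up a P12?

B2 gives F#4
D2 gives A3
B2 gives F#4
Ab2 gives Eb4
Gb2 gives Db4

F#4 A3 F#4 Eb4 Db4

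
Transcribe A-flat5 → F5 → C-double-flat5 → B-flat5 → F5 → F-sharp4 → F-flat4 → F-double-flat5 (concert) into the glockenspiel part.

Ab3 F3 Cbb3 Bb3 F3 F#2 Fb2 Fbb3

Written C4 sounds as C6 on the glockenspiel, so concert pitches are written a perfect fifteenth down.
Ab5 -> Ab3
F5 -> F3
Cbb5 -> Cbb3
Bb5 -> Bb3
F5 -> F3
F#4 -> F#2
Fb4 -> Fb2
Fbb5 -> Fbb3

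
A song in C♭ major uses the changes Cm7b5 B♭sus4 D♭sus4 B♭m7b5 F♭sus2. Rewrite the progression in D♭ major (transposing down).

C♭ major down to D♭ major is a minor seventh; each chord root moves by that interval while the quality stays the same.
Cm7b5: root C down a minor seventh → D, giving Dm7b5.
B♭sus4: root B♭ down a minor seventh → C, giving Csus4.
D♭sus4: root D♭ down a minor seventh → Eb, giving Ebsus4.
B♭m7b5: root B♭ down a minor seventh → C, giving Cm7b5.
F♭sus2: root F♭ down a minor seventh → Gb, giving Gbsus2.

Dm7b5 Csus4 Ebsus4 Cm7b5 Gbsus2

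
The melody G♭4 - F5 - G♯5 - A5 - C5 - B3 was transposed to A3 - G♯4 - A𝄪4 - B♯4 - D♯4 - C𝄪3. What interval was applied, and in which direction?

down a diminished seventh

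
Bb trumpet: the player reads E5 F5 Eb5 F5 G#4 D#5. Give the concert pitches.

Written C4 on the Bb trumpet sounds as Bb3, a major second lower; apply that shift to every note.
E5 → D5
F5 → Eb5
Eb5 → Db5
F5 → Eb5
G#4 → F#4
D#5 → C#5

D5 Eb5 Db5 Eb5 F#4 C#5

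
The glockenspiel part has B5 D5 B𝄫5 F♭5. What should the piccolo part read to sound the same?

First find concert pitch: the glockenspiel sounds a perfect fifteenth above written, so B5 D5 B𝄫5 F♭5 sounds B7 D7 Bbb7 Fb7.
Then write for piccolo: it sounds a perfect octave above written, so the part must be a perfect octave below concert.
B7 → B6
D7 → D6
Bbb7 → Bbb6
Fb7 → Fb6

B6 D6 Bbb6 Fb6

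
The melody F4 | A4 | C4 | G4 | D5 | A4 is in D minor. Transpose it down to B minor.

D4 F#4 A3 E4 B4 F#4

D minor to B minor down is a minor third, so every note moves down by that interval.
F4 -> D4
A4 -> F#4
C4 -> A3
G4 -> E4
D5 -> B4
A4 -> F#4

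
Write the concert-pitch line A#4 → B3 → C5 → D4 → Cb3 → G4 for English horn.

Written C4 sounds as F3 on the English horn, so concert pitches are written a perfect fifth up.
A#4 becomes E#5
B3 becomes F#4
C5 becomes G5
D4 becomes A4
Cb3 becomes Gb3
G4 becomes D5

E#5 F#4 G5 A4 Gb3 D5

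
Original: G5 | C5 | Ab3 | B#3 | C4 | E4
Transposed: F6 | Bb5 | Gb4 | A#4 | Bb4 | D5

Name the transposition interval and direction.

Take the first pair: G5 → F6. G to F spans 7 letter names, so the interval is some kind of seventh.
G5 to F6 is 10 semitones, which makes it a minor seventh; the second version is higher, so the direction is up.
Checking another pair — E4 → D5 — gives the same interval.

up a minor seventh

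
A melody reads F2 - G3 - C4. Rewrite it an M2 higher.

F2 -> G2
G3 -> A3
C4 -> D4

G2 A3 D4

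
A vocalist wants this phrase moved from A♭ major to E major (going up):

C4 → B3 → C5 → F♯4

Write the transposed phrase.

A♭ major to E major up is an augmented fifth, so every note moves up by that interval.
C4 -> G#4
B3 -> F##4
C5 -> G#5
F#4 -> C##5

G#4 F##4 G#5 C##5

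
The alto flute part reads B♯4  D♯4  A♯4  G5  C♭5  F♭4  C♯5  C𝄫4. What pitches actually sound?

The alto flute sounds a perfect fourth below written, so transpose each written note down a perfect fourth.
B#4 → F##4
D#4 → A#3
A#4 → E#4
G5 → D5
Cb5 → Gb4
Fb4 → Cb4
C#5 → G#4
Cbb4 → Gbb3

F##4 A#3 E#4 D5 Gb4 Cb4 G#4 Gbb3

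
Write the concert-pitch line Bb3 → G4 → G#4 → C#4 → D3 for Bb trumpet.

The Bb trumpet sounds a major second below written, so the written part must be a major second above concert — transpose each note up.
Bb3 to C4
G4 to A4
G#4 to A#4
C#4 to D#4
D3 to E3

C4 A4 A#4 D#4 E3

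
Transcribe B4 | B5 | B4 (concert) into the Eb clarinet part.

G#4 G#5 G#4

Written C4 sounds as Eb4 on the Eb clarinet, so concert pitches are written a minor third down.
B4 to G#4
B5 to G#5
B4 to G#4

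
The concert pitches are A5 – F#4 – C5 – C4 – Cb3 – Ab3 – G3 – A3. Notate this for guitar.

A6 F#5 C6 C5 Cb4 Ab4 G4 A4

The guitar sounds a perfect octave below written, so the written part must be a perfect octave above concert — transpose each note up.
A5 gives A6
F#4 gives F#5
C5 gives C6
C4 gives C5
Cb3 gives Cb4
Ab3 gives Ab4
G3 gives G4
A3 gives A4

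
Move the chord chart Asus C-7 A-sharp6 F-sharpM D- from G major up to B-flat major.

G major up to B-flat major is a minor third; each chord root moves by that interval while the quality stays the same.
Asus: root A up a minor third → C, giving Csus.
C-7: root C up a minor third → Eb, giving Eb-7.
A-sharp6: root A-sharp up a minor third → C#, giving C#6.
F-sharpM: root F-sharp up a minor third → A, giving AM.
D-: root D up a minor third → F, giving F-.

Csus Eb-7 C#6 AM F-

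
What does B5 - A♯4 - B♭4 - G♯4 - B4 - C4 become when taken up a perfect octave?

B6 A#5 Bb5 G#5 B5 C5

B5 to B6
A#4 to A#5
Bb4 to Bb5
G#4 to G#5
B4 to B5
C4 to C5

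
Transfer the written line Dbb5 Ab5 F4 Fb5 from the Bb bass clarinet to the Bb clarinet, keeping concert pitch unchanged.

First find concert pitch: the Bb bass clarinet sounds a major ninth below written, so Dbb5 Ab5 F4 Fb5 sounds Cbb4 Gb4 Eb3 Ebb4.
Then write for Bb clarinet: it sounds a major second below written, so the part must be a major second above concert.
Cbb4 → Dbb4
Gb4 → Ab4
Eb3 → F3
Ebb4 → Fb4

Dbb4 Ab4 F3 Fb4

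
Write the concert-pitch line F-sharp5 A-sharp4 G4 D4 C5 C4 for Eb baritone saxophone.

Written C4 sounds as Eb2 on the Eb baritone saxophone, so concert pitches are written a major thirteenth up.
F#5 gives D#7
A#4 gives F##6
G4 gives E6
D4 gives B5
C5 gives A6
C4 gives A5

D#7 F##6 E6 B5 A6 A5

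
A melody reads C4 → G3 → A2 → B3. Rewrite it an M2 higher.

D4 A3 B2 C#4

C4 becomes D4
G3 becomes A3
A2 becomes B2
B3 becomes C#4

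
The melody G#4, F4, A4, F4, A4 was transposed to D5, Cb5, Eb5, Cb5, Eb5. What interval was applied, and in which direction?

up a diminished fifth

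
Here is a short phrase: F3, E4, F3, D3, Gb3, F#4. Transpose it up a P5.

C4 B4 C4 A3 Db4 C#5

F3 gives C4
E4 gives B4
F3 gives C4
D3 gives A3
Gb3 gives Db4
F#4 gives C#5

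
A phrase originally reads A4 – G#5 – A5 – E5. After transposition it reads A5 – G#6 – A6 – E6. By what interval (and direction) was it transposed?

up a perfect octave

Take the first pair: A4 → A5. A to A spans 8 letter names, so the interval is some kind of octave.
A4 to A5 is 12 semitones, which makes it a perfect octave; the second version is higher, so the direction is up.
Checking another pair — E5 → E6 — gives the same interval.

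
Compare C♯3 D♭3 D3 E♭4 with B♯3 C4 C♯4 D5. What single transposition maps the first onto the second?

up a major seventh

Take the first pair: C#3 → B#3. C to B spans 7 letter names, so the interval is some kind of seventh.
C#3 to B#3 is 11 semitones, which makes it a major seventh; the second version is higher, so the direction is up.
Checking another pair — Eb4 → D5 — gives the same interval.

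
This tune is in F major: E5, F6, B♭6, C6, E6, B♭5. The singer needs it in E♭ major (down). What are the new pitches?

D5 Eb6 Ab6 Bb5 D6 Ab5

F major to E♭ major down is a major second, so every note moves down by that interval.
E5 → D5
F6 → Eb6
Bb6 → Ab6
C6 → Bb5
E6 → D6
Bb5 → Ab5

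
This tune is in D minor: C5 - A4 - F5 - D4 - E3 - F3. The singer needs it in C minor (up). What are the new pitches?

Bb5 G5 Eb6 C5 D4 Eb4

From D up to C is a minor seventh; apply that to each pitch.
C5 becomes Bb5
A4 becomes G5
F5 becomes Eb6
D4 becomes C5
E3 becomes D4
F3 becomes Eb4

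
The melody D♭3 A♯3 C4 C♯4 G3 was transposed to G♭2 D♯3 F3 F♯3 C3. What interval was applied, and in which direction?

down a perfect fifth

From Db3 to Gb2 is 5 letter names — a fifth of some quality.
Gb2 to Db3 is 7 semitones, which makes it a perfect fifth; the second version is lower, so the direction is down.
Checking another pair — G3 → C3 — gives the same interval.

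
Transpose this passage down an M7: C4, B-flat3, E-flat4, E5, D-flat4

Db3 Cb3 Fb3 F4 Ebb3

C4 down a major seventh is Db3.
Bb3: a seventh down reaches C, and 11 semitones makes it Cb3.
Eb4: a seventh down reaches F, and 11 semitones makes it Fb3.
A major seventh down from E5 gives F4.
Db4: a seventh down reaches E, and 11 semitones makes it Ebb3.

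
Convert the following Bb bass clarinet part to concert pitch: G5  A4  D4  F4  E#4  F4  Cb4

Written C4 on the Bb bass clarinet sounds as Bb2, a major ninth lower; apply that shift to every note.
G5 to F4
A4 to G3
D4 to C3
F4 to Eb3
E#4 to D#3
F4 to Eb3
Cb4 to Bbb2

F4 G3 C3 Eb3 D#3 Eb3 Bbb2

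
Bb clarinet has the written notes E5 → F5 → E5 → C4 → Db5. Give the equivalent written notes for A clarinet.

F5 Gb5 F5 Db4 Ebb5

First find concert pitch: the Bb clarinet sounds a major second below written, so E5 F5 E5 C4 Db5 sounds D5 Eb5 D5 Bb3 Cb5.
Then write for A clarinet: it sounds a minor third below written, so the part must be a minor third above concert.
D5 → F5
Eb5 → Gb5
D5 → F5
Bb3 → Db4
Cb5 → Ebb5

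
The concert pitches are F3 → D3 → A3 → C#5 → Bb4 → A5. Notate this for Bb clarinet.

G3 E3 B3 D#5 C5 B5

The Bb clarinet sounds a major second below written, so the written part must be a major second above concert — transpose each note up.
F3 to G3
D3 to E3
A3 to B3
C#5 to D#5
Bb4 to C5
A5 to B5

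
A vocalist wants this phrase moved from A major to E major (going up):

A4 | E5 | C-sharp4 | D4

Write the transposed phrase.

From A up to E is a perfect fifth; apply that to each pitch.
A4 gives E5
E5 gives B5
C#4 gives G#4
D4 gives A4

E5 B5 G#4 A4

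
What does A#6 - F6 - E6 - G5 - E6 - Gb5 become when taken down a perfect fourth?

E#6 C6 B5 D5 B5 Db5

A#6 gives E#6
F6 gives C6
E6 gives B5
G5 gives D5
E6 gives B5
Gb5 gives Db5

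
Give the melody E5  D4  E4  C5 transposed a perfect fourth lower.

B4 A3 B3 G4

E5 gives B4
D4 gives A3
E4 gives B3
C5 gives G4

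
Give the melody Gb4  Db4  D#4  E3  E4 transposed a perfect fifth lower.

Gb4 gives Cb4
Db4 gives Gb3
D#4 gives G#3
E3 gives A2
E4 gives A3

Cb4 Gb3 G#3 A2 A3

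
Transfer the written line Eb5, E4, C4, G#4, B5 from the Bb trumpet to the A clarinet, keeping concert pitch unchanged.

Fb5 F4 Db4 A4 C6

First find concert pitch: the Bb trumpet sounds a major second below written, so Eb5 E4 C4 G#4 B5 sounds Db5 D4 Bb3 F#4 A5.
Then write for A clarinet: it sounds a minor third below written, so the part must be a minor third above concert.
Db5 → Fb5
D4 → F4
Bb3 → Db4
F#4 → A4
A5 → C6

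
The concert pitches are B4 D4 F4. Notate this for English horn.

Written C4 sounds as F3 on the English horn, so concert pitches are written a perfect fifth up.
B4 to F#5
D4 to A4
F4 to C5

F#5 A4 C5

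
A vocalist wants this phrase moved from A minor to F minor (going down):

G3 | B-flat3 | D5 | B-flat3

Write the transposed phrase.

Eb3 Gb3 Bb4 Gb3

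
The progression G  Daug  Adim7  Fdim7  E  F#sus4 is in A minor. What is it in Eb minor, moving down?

Db Abaug Ebdim7 Cbdim7 Bb Csus4

A minor down to Eb minor is an augmented fourth; each chord root moves by that interval while the quality stays the same.
G: root G down an augmented fourth → Db, giving Db.
Daug: root D down an augmented fourth → Ab, giving Abaug.
Adim7: root A down an augmented fourth → Eb, giving Ebdim7.
Fdim7: root F down an augmented fourth → Cb, giving Cbdim7.
E: root E down an augmented fourth → Bb, giving Bb.
F#sus4: root F# down an augmented fourth → C, giving Csus4.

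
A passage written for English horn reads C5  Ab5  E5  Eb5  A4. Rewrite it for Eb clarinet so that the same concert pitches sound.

First find concert pitch: the English horn sounds a perfect fifth below written, so C5 Ab5 E5 Eb5 A4 sounds F4 Db5 A4 Ab4 D4.
Then write for Eb clarinet: it sounds a minor third above written, so the part must be a minor third below concert.
F4 → D4
Db5 → Bb4
A4 → F#4
Ab4 → F4
D4 → B3

D4 Bb4 F#4 F4 B3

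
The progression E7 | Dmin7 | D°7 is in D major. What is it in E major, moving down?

F#7 Emin7 E°7

D major down to E major is a minor seventh; each chord root moves by that interval while the quality stays the same.
E7: root E down a minor seventh → F#, giving F#7.
Dmin7: root D down a minor seventh → E, giving Emin7.
D°7: root D down a minor seventh → E, giving E°7.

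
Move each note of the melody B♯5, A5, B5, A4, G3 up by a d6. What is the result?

G6 Fb6 Gb6 Fb5 Ebb4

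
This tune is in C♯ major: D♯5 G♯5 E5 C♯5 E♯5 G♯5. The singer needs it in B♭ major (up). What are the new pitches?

From C♯ up to B♭ is a diminished seventh; apply that to each pitch.
D#5 gives C6
G#5 gives F6
E5 gives Db6
C#5 gives Bb5
E#5 gives D6
G#5 gives F6

C6 F6 Db6 Bb5 D6 F6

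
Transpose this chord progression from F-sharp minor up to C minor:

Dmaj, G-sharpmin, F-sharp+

F-sharp minor up to C minor is a diminished fifth; each chord root moves by that interval while the quality stays the same.
Dmaj: root D up a diminished fifth → Ab, giving Abmaj.
G-sharpmin: root G-sharp up a diminished fifth → D, giving Dmin.
F-sharp+: root F-sharp up a diminished fifth → C, giving C+.

Abmaj Dmin C+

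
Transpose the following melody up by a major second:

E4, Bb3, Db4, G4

E4 → F#4
Bb3 → C4
Db4 → Eb4
G4 → A4

F#4 C4 Eb4 A4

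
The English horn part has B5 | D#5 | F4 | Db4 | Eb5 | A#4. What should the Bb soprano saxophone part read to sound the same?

F#5 A#4 C4 Ab3 Bb4 E#4

First find concert pitch: the English horn sounds a perfect fifth below written, so B5 D#5 F4 Db4 Eb5 A#4 sounds E5 G#4 Bb3 Gb3 Ab4 D#4.
Then write for Bb soprano saxophone: it sounds a major second below written, so the part must be a major second above concert.
E5 → F#5
G#4 → A#4
Bb3 → C4
Gb3 → Ab3
Ab4 → Bb4
D#4 → E#4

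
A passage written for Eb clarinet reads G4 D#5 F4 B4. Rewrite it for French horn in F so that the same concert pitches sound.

First find concert pitch: the Eb clarinet sounds a minor third above written, so G4 D#5 F4 B4 sounds Bb4 F#5 Ab4 D5.
Then write for French horn in F: it sounds a perfect fifth below written, so the part must be a perfect fifth above concert.
Bb4 → F5
F#5 → C#6
Ab4 → Eb5
D5 → A5

F5 C#6 Eb5 A5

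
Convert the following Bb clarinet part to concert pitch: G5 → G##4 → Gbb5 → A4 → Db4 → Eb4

The Bb clarinet sounds a major second below written, so transpose each written note down a major second.
G5 to F5
G##4 to F##4
Gbb5 to Fbb5
A4 to G4
Db4 to Cb4
Eb4 to Db4

F5 F##4 Fbb5 G4 Cb4 Db4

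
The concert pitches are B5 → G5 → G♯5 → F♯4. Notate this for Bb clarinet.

Written C4 sounds as Bb3 on the Bb clarinet, so concert pitches are written a major second up.
B5 gives C#6
G5 gives A5
G#5 gives A#5
F#4 gives G#4

C#6 A5 A#5 G#4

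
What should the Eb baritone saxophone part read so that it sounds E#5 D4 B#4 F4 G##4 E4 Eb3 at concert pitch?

C##7 B5 G##6 D6 E##6 C#6 C5

Written C4 sounds as Eb2 on the Eb baritone saxophone, so concert pitches are written a major thirteenth up.
E#5 -> C##7
D4 -> B5
B#4 -> G##6
F4 -> D6
G##4 -> E##6
E4 -> C#6
Eb3 -> C5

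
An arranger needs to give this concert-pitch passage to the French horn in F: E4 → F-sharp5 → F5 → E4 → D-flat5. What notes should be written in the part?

B4 C#6 C6 B4 Ab5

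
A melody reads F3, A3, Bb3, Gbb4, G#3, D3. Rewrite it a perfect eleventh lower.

C2 E2 F2 Dbb3 D#2 A1

F3 down a perfect eleventh is C2.
A3 down a perfect eleventh is E2.
Bb3: an eleventh down reaches F, and 17 semitones makes it F2.
Gbb4 down a perfect eleventh is Dbb3.
A perfect eleventh down from G#3 gives D#2.
A perfect eleventh down from D3 gives A1.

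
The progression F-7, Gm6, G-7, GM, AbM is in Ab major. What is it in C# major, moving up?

A#-7 B#m6 B#-7 B#M C#M

Ab major up to C# major is an augmented third; each chord root moves by that interval while the quality stays the same.
F-7: root F up an augmented third → A#, giving A#-7.
Gm6: root G up an augmented third → B#, giving B#m6.
G-7: root G up an augmented third → B#, giving B#-7.
GM: root G up an augmented third → B#, giving B#M.
AbM: root Ab up an augmented third → C#, giving C#M.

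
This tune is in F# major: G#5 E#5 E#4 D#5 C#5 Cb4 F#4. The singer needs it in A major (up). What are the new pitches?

From F# up to A is a minor third; apply that to each pitch.
G#5 to B5
E#5 to G#5
E#4 to G#4
D#5 to F#5
C#5 to E5
Cb4 to Ebb4
F#4 to A4

B5 G#5 G#4 F#5 E5 Ebb4 A4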